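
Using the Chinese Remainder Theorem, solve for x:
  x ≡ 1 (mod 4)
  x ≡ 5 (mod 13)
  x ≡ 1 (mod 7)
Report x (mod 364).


Moduli 4, 13, 7 are pairwise coprime; by CRT there is a unique solution modulo M = 4 · 13 · 7 = 364.
Solve pairwise, accumulating the modulus:
  Start with x ≡ 1 (mod 4).
  Combine with x ≡ 5 (mod 13): since gcd(4, 13) = 1, we get a unique residue mod 52.
    Write x = 1 + 4·t and substitute into x ≡ 5 (mod 13): 4·t ≡ 5 − 1 = 4 (mod 13).
    The inverse of 4 mod 13 is 10 (since 4·10 = 40 = 3·13 + 1), so t ≡ 10·4 = 40 ≡ 1 (mod 13).
    Then x = 1 + 4·1 = 5, valid modulo lcm(4, 13) = 52: x ≡ 5 (mod 52).
  Combine with x ≡ 1 (mod 7): since gcd(52, 7) = 1, we get a unique residue mod 364.
    Write x = 5 + 52·t and substitute into x ≡ 1 (mod 7): 52·t ≡ 1 − 5 = -4 (mod 7).
    Reduce coefficients mod 7: 3·t ≡ 3 (mod 7).
    The inverse of 3 mod 7 is 5 (since 3·5 = 15 = 2·7 + 1), so t ≡ 5·3 = 15 ≡ 1 (mod 7).
    Then x = 5 + 52·1 = 57, valid modulo lcm(52, 7) = 364: x ≡ 57 (mod 364).
Verify: 57 mod 4 = 1 ✓, 57 mod 13 = 5 ✓, 57 mod 7 = 1 ✓.

x ≡ 57 (mod 364).


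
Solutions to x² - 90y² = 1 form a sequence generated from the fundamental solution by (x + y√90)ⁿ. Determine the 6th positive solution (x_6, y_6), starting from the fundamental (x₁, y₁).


Step 1: Find the fundamental solution (x₁, y₁) of x² - 90y² = 1.
  Expand √90 as a continued fraction. a₀ = ⌊√90⌋ = 9; iterate m_{k+1} = d_k·a_k − m_k, d_{k+1} = (90 − m_{k+1}²)/d_k, a_{k+1} = ⌊(a₀ + m_{k+1})/d_{k+1}⌋ (starting m₀ = 0, d₀ = 1), with convergents p_k = a_k·p_{k-1} + p_{k-2}, q_k = a_k·q_{k-1} + q_{k-2} (p₋₁ = 1, q₋₁ = 0):
  k = 0: a₀ = 9; p₀/q₀ = 9/1; p₀² − 90·q₀² = 81 − 90 = -9.
  k = 1: m = 9, d = 9, a = ⌊(9 + 9)/9⌋ = 2; p/q = (2·9 + 1)/(2·1 + 0) = 19/2; p² − 90·q² = 361 − 360 = 1.
  The first convergent with p² − 90·q² = 1 gives the fundamental solution (x₁, y₁) = (19, 2).
Step 2: Apply the recurrence (x_{n+1}, y_{n+1}) = (x₁x_n + 90y₁y_n, x₁y_n + y₁x_n) repeatedly.
  From (x_1, y_1) = (19, 2): x_2 = 19·19 + 90·2·2 = 721; y_2 = 19·2 + 2·19 = 76.
  From (x_2, y_2) = (721, 76): x_3 = 19·721 + 90·2·76 = 27379; y_3 = 19·76 + 2·721 = 2886.
  From (x_3, y_3) = (27379, 2886): x_4 = 19·27379 + 90·2·2886 = 1039681; y_4 = 19·2886 + 2·27379 = 109592.
  From (x_4, y_4) = (1039681, 109592): x_5 = 19·1039681 + 90·2·109592 = 39480499; y_5 = 19·109592 + 2·1039681 = 4161610.
  From (x_5, y_5) = (39480499, 4161610): x_6 = 19·39480499 + 90·2·4161610 = 1499219281; y_6 = 19·4161610 + 2·39480499 = 158031588.
Step 3: Verify x_6² - 90·y_6² = 2247658452522156961 - 2247658452522156960 = 1 (should be 1). ✓

(x_1, y_1) = (19, 2); (x_6, y_6) = (1499219281, 158031588).


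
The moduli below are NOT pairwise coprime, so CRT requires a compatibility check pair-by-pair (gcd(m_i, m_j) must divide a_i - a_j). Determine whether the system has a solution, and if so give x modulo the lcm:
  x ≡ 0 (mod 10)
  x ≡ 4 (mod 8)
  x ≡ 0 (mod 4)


Moduli 10, 8, 4 are not pairwise coprime, so CRT works modulo lcm(m_i) when all pairwise compatibility conditions hold.
Pairwise compatibility: gcd(m_i, m_j) must divide a_i - a_j for every pair.
Merge one congruence at a time:
  Start: x ≡ 0 (mod 10).
  Combine with x ≡ 4 (mod 8): gcd(10, 8) = 2; 4 - 0 = 4, which IS divisible by 2, so compatible.
    Write x = 0 + 10·t and substitute into x ≡ 4 (mod 8): 10·t ≡ 4 − 0 = 4 (mod 8).
    Divide the congruence (and modulus) by g = 2: 5·t ≡ 2 (mod 4).
    Reduce coefficients mod 4: 1·t ≡ 2 (mod 4).
    So t ≡ 2 (mod 4).
    Then x = 0 + 10·2 = 20, valid modulo lcm(10, 8) = 40: x ≡ 20 (mod 40).
  Combine with x ≡ 0 (mod 4): gcd(40, 4) = 4; 0 - 20 = -20, which IS divisible by 4, so compatible.
    Write x = 20 + 40·t and substitute into x ≡ 0 (mod 4): 40·t ≡ 0 − 20 = -20 (mod 4).
    Divide the congruence (and modulus) by g = 4: 10·t ≡ -5 (mod 1).
    Modulo 1 every t works; take t = 0.
    Then x = 20 + 40·0 = 20, valid modulo lcm(40, 4) = 40: x ≡ 20 (mod 40).
Verify: 20 mod 10 = 0, 20 mod 8 = 4, 20 mod 4 = 0.

x ≡ 20 (mod 40).


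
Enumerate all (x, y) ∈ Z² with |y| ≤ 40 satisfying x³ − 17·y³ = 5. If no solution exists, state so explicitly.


The equation is x³ - 17y³ = 5. For fixed y, x³ = 17·y³ + 5, so a solution requires the RHS to be a perfect cube.
Strategy: iterate y from -40 to 40, compute RHS = 17·y³ + 5, and check whether it is a (positive or negative) perfect cube.
Check small values of y:
  y = 0: RHS = 5 is not a perfect cube.
  y = 1: RHS = 22 is not a perfect cube.
  y = -1: RHS = -12 is not a perfect cube.
  y = 2: RHS = 141 is not a perfect cube.
  y = -2: RHS = -131 is not a perfect cube.
  y = 3: RHS = 464 is not a perfect cube.
  y = -3: RHS = -454 is not a perfect cube.
Continuing the search up to |y| = 40 finds no solutions either.
No (x, y) in the scanned range satisfies the equation.

No integer solutions with |y| ≤ 40.


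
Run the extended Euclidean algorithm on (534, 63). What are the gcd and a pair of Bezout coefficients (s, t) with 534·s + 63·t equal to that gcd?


Euclidean algorithm on (534, 63) — divide until remainder is 0:
  534 = 8 · 63 + 30
  63 = 2 · 30 + 3
  30 = 10 · 3 + 0
gcd(534, 63) = 3.
Track Bezout coefficients alongside the remainders: start with r₀ = 534 = a·1 + b·0 (s = 1, t = 0) and r₁ = 63 = a·0 + b·1 (s = 0, t = 1); each new remainder r_{k+1} = r_{k-1} − q_k·r_k inherits s_{k+1} = s_{k-1} − q_k·s_k, t_{k+1} = t_{k-1} − q_k·t_k, so r_k = a·s_k + b·t_k at every step:
  q = 8: r = 30, s = 1 − 8·0 = 1, t = 0 − 8·1 = -8  (check: 534·1 + 63·(-8) = 30)
  q = 2: r = 3, s = 0 − 2·1 = -2, t = 1 − 2·(-8) = 17  (check: 534·(-2) + 63·17 = 3)
The row with r = 3 (the gcd) gives the Bezout coefficients s = -2, t = 17.
Result: 534 · (-2) + 63 · (17) = 3.

gcd(534, 63) = 3; s = -2, t = 17 (check: 534·(-2) + 63·17 = 3).


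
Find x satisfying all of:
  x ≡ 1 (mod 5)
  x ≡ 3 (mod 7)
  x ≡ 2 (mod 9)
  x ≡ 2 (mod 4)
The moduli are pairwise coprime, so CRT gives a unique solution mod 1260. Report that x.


Product of moduli M = 5 · 7 · 9 · 4 = 1260.
Merge one congruence at a time:
  Start: x ≡ 1 (mod 5).
  Combine with x ≡ 3 (mod 7); new modulus lcm = 35.
    Write x = 1 + 5·t and substitute into x ≡ 3 (mod 7): 5·t ≡ 3 − 1 = 2 (mod 7).
    The inverse of 5 mod 7 is 3 (since 5·3 = 15 = 2·7 + 1), so t ≡ 3·2 = 6 ≡ 6 (mod 7).
    Then x = 1 + 5·6 = 31, valid modulo lcm(5, 7) = 35: x ≡ 31 (mod 35).
  Combine with x ≡ 2 (mod 9); new modulus lcm = 315.
    Write x = 31 + 35·t and substitute into x ≡ 2 (mod 9): 35·t ≡ 2 − 31 = -29 (mod 9).
    Reduce coefficients mod 9: 8·t ≡ 7 (mod 9).
    The inverse of 8 mod 9 is 8 (since 8·8 = 64 = 7·9 + 1), so t ≡ 8·7 = 56 ≡ 2 (mod 9).
    Then x = 31 + 35·2 = 101, valid modulo lcm(35, 9) = 315: x ≡ 101 (mod 315).
  Combine with x ≡ 2 (mod 4); new modulus lcm = 1260.
    Write x = 101 + 315·t and substitute into x ≡ 2 (mod 4): 315·t ≡ 2 − 101 = -99 (mod 4).
    Reduce coefficients mod 4: 3·t ≡ 1 (mod 4).
    The inverse of 3 mod 4 is 3 (since 3·3 = 9 = 2·4 + 1), so t ≡ 3·1 = 3 ≡ 3 (mod 4).
    Then x = 101 + 315·3 = 1046, valid modulo lcm(315, 4) = 1260: x ≡ 1046 (mod 1260).
Verify against each original: 1046 mod 5 = 1, 1046 mod 7 = 3, 1046 mod 9 = 2, 1046 mod 4 = 2.

x ≡ 1046 (mod 1260).


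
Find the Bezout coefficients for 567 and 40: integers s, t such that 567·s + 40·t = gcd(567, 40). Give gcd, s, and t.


Euclidean algorithm on (567, 40) — divide until remainder is 0:
  567 = 14 · 40 + 7
  40 = 5 · 7 + 5
  7 = 1 · 5 + 2
  5 = 2 · 2 + 1
  2 = 2 · 1 + 0
gcd(567, 40) = 1.
Track Bezout coefficients alongside the remainders: start with r₀ = 567 = a·1 + b·0 (s = 1, t = 0) and r₁ = 40 = a·0 + b·1 (s = 0, t = 1); each new remainder r_{k+1} = r_{k-1} − q_k·r_k inherits s_{k+1} = s_{k-1} − q_k·s_k, t_{k+1} = t_{k-1} − q_k·t_k, so r_k = a·s_k + b·t_k at every step:
  q = 14: r = 7, s = 1 − 14·0 = 1, t = 0 − 14·1 = -14  (check: 567·1 + 40·(-14) = 7)
  q = 5: r = 5, s = 0 − 5·1 = -5, t = 1 − 5·(-14) = 71  (check: 567·(-5) + 40·71 = 5)
  q = 1: r = 2, s = 1 − 1·(-5) = 6, t = -14 − 1·71 = -85  (check: 567·6 + 40·(-85) = 2)
  q = 2: r = 1, s = -5 − 2·6 = -17, t = 71 − 2·(-85) = 241  (check: 567·(-17) + 40·241 = 1)
The row with r = 1 (the gcd) gives the Bezout coefficients s = -17, t = 241.
Result: 567 · (-17) + 40 · (241) = 1.

gcd(567, 40) = 1; s = -17, t = 241 (check: 567·(-17) + 40·241 = 1).


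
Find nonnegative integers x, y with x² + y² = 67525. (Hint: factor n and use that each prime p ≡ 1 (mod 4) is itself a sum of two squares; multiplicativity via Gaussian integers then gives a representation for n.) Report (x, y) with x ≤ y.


Step 1: Factor n = 67525 = 5^2 · 37 · 73.
Step 2: Check the mod-4 condition on each prime factor: 5 ≡ 1 (mod 4), exponent 2; 37 ≡ 1 (mod 4), exponent 1; 73 ≡ 1 (mod 4), exponent 1.
All primes ≡ 3 (mod 4) appear to even exponent (or don't appear), so by the two-squares theorem n IS expressible as a sum of two squares.
Step 3: Build a representation. Group n = k² · m with k = 5 and m = 37 · 73 = 2701 (a product of primes ≡ 1 (mod 4)); a representation of m scales to one of n via (k·x)² + (k·y)² = k²(x² + y²). Each prime p ≡ 1 (mod 4) is itself a sum of two squares; find a² by testing p − a² for a perfect square:
  37: 37 − 1² = 36 = 6² ⇒ 37 = 1² + 6².
  73: 73 − 1² = 72, 73 − 2² = 69, 73 − 3² = 64 = 8² ⇒ 73 = 3² + 8².
  Combine using the Brahmagupta–Fibonacci identity (a² + b²)(c² + d²) = (ac − bd)² + (ad + bc)² = (ac + bd)² + (ad − bc)²:
  37 · 73 = 2701: from (1² + 6²)(3² + 8²), take (1·3 − 6·8, 1·8 + 6·3) = (3 − 48, 8 + 18) = (-45, 26); dropping signs (only squares matter) gives (45, 26); check 45² + 26² = 2025 + 676 = 2701 ✓.
  Scale by k = 5: (5·45, 5·26) = (225, 130).
Step 4: Order so x ≤ y and verify: 130² + 225² = 16900 + 50625 = 67525 = n. ✓

n = 67525 = 130² + 225² (one valid representation with x ≤ y).


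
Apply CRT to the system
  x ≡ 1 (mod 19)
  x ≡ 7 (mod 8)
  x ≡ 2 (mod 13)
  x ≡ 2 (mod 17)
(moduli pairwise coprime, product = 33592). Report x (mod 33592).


Product of moduli M = 19 · 8 · 13 · 17 = 33592.
Merge one congruence at a time:
  Start: x ≡ 1 (mod 19).
  Combine with x ≡ 7 (mod 8); new modulus lcm = 152.
    Write x = 1 + 19·t and substitute into x ≡ 7 (mod 8): 19·t ≡ 7 − 1 = 6 (mod 8).
    Reduce coefficients mod 8: 3·t ≡ 6 (mod 8).
    The inverse of 3 mod 8 is 3 (since 3·3 = 9 = 1·8 + 1), so t ≡ 3·6 = 18 ≡ 2 (mod 8).
    Then x = 1 + 19·2 = 39, valid modulo lcm(19, 8) = 152: x ≡ 39 (mod 152).
  Combine with x ≡ 2 (mod 13); new modulus lcm = 1976.
    Write x = 39 + 152·t and substitute into x ≡ 2 (mod 13): 152·t ≡ 2 − 39 = -37 (mod 13).
    Reduce coefficients mod 13: 9·t ≡ 2 (mod 13).
    The inverse of 9 mod 13 is 3 (since 9·3 = 27 = 2·13 + 1), so t ≡ 3·2 = 6 ≡ 6 (mod 13).
    Then x = 39 + 152·6 = 951, valid modulo lcm(152, 13) = 1976: x ≡ 951 (mod 1976).
  Combine with x ≡ 2 (mod 17); new modulus lcm = 33592.
    Write x = 951 + 1976·t and substitute into x ≡ 2 (mod 17): 1976·t ≡ 2 − 951 = -949 (mod 17).
    Reduce coefficients mod 17: 4·t ≡ 3 (mod 17).
    The inverse of 4 mod 17 is 13 (since 4·13 = 52 = 3·17 + 1), so t ≡ 13·3 = 39 ≡ 5 (mod 17).
    Then x = 951 + 1976·5 = 10831, valid modulo lcm(1976, 17) = 33592: x ≡ 10831 (mod 33592).
Verify against each original: 10831 mod 19 = 1, 10831 mod 8 = 7, 10831 mod 13 = 2, 10831 mod 17 = 2.

x ≡ 10831 (mod 33592).


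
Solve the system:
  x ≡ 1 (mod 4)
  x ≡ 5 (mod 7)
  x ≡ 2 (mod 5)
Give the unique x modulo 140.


Moduli 4, 7, 5 are pairwise coprime; by CRT there is a unique solution modulo M = 4 · 7 · 5 = 140.
Solve pairwise, accumulating the modulus:
  Start with x ≡ 1 (mod 4).
  Combine with x ≡ 5 (mod 7): since gcd(4, 7) = 1, we get a unique residue mod 28.
    Write x = 1 + 4·t and substitute into x ≡ 5 (mod 7): 4·t ≡ 5 − 1 = 4 (mod 7).
    The inverse of 4 mod 7 is 2 (since 4·2 = 8 = 1·7 + 1), so t ≡ 2·4 = 8 ≡ 1 (mod 7).
    Then x = 1 + 4·1 = 5, valid modulo lcm(4, 7) = 28: x ≡ 5 (mod 28).
  Combine with x ≡ 2 (mod 5): since gcd(28, 5) = 1, we get a unique residue mod 140.
    Write x = 5 + 28·t and substitute into x ≡ 2 (mod 5): 28·t ≡ 2 − 5 = -3 (mod 5).
    Reduce coefficients mod 5: 3·t ≡ 2 (mod 5).
    The inverse of 3 mod 5 is 2 (since 3·2 = 6 = 1·5 + 1), so t ≡ 2·2 = 4 ≡ 4 (mod 5).
    Then x = 5 + 28·4 = 117, valid modulo lcm(28, 5) = 140: x ≡ 117 (mod 140).
Verify: 117 mod 4 = 1 ✓, 117 mod 7 = 5 ✓, 117 mod 5 = 2 ✓.

x ≡ 117 (mod 140).


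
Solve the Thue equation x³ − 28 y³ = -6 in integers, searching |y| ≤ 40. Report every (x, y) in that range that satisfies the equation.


The equation is x³ - 28y³ = -6. For fixed y, x³ = 28·y³ − 6, so a solution requires the RHS to be a perfect cube.
Strategy: iterate y from -40 to 40, compute RHS = 28·y³ − 6, and check whether it is a (positive or negative) perfect cube.
Check small values of y:
  y = 0: RHS = -6 is not a perfect cube.
  y = 1: RHS = 22 is not a perfect cube.
  y = -1: RHS = -34 is not a perfect cube.
  y = 2: RHS = 218 is not a perfect cube.
  y = -2: RHS = -230 is not a perfect cube.
  y = 3: RHS = 750 is not a perfect cube.
  y = -3: RHS = -762 is not a perfect cube.
Continuing the search up to |y| = 40 finds no solutions either.
No (x, y) in the scanned range satisfies the equation.

No integer solutions with |y| ≤ 40.


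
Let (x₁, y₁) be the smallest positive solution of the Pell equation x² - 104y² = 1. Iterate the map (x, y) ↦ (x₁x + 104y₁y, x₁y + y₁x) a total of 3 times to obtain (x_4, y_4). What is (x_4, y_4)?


Step 1: Find the fundamental solution (x₁, y₁) of x² - 104y² = 1.
  Expand √104 as a continued fraction. a₀ = ⌊√104⌋ = 10; iterate m_{k+1} = d_k·a_k − m_k, d_{k+1} = (104 − m_{k+1}²)/d_k, a_{k+1} = ⌊(a₀ + m_{k+1})/d_{k+1}⌋ (starting m₀ = 0, d₀ = 1), with convergents p_k = a_k·p_{k-1} + p_{k-2}, q_k = a_k·q_{k-1} + q_{k-2} (p₋₁ = 1, q₋₁ = 0):
  k = 0: a₀ = 10; p₀/q₀ = 10/1; p₀² − 104·q₀² = 100 − 104 = -4.
  k = 1: m = 10, d = 4, a = ⌊(10 + 10)/4⌋ = 5; p/q = (5·10 + 1)/(5·1 + 0) = 51/5; p² − 104·q² = 2601 − 2600 = 1.
  The first convergent with p² − 104·q² = 1 gives the fundamental solution (x₁, y₁) = (51, 5).
Step 2: Apply the recurrence (x_{n+1}, y_{n+1}) = (x₁x_n + 104y₁y_n, x₁y_n + y₁x_n) repeatedly.
  From (x_1, y_1) = (51, 5): x_2 = 51·51 + 104·5·5 = 5201; y_2 = 51·5 + 5·51 = 510.
  From (x_2, y_2) = (5201, 510): x_3 = 51·5201 + 104·5·510 = 530451; y_3 = 51·510 + 5·5201 = 52015.
  From (x_3, y_3) = (530451, 52015): x_4 = 51·530451 + 104·5·52015 = 54100801; y_4 = 51·52015 + 5·530451 = 5305020.
Step 3: Verify x_4² - 104·y_4² = 2926896668841601 - 2926896668841600 = 1 (should be 1). ✓

(x_1, y_1) = (51, 5); (x_4, y_4) = (54100801, 5305020).


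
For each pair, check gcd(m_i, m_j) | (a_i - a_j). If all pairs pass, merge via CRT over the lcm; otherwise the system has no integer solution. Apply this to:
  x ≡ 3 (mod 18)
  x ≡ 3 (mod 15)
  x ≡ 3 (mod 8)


Moduli 18, 15, 8 are not pairwise coprime, so CRT works modulo lcm(m_i) when all pairwise compatibility conditions hold.
Pairwise compatibility: gcd(m_i, m_j) must divide a_i - a_j for every pair.
Merge one congruence at a time:
  Start: x ≡ 3 (mod 18).
  Combine with x ≡ 3 (mod 15): gcd(18, 15) = 3; 3 - 3 = 0, which IS divisible by 3, so compatible.
    Write x = 3 + 18·t and substitute into x ≡ 3 (mod 15): 18·t ≡ 3 − 3 = 0 (mod 15).
    Divide the congruence (and modulus) by g = 3: 6·t ≡ 0 (mod 5).
    Reduce coefficients mod 5: 1·t ≡ 0 (mod 5).
    So t ≡ 0 (mod 5).
    Then x = 3 + 18·0 = 3, valid modulo lcm(18, 15) = 90: x ≡ 3 (mod 90).
  Combine with x ≡ 3 (mod 8): gcd(90, 8) = 2; 3 - 3 = 0, which IS divisible by 2, so compatible.
    Write x = 3 + 90·t and substitute into x ≡ 3 (mod 8): 90·t ≡ 3 − 3 = 0 (mod 8).
    Divide the congruence (and modulus) by g = 2: 45·t ≡ 0 (mod 4).
    Reduce coefficients mod 4: 1·t ≡ 0 (mod 4).
    So t ≡ 0 (mod 4).
    Then x = 3 + 90·0 = 3, valid modulo lcm(90, 8) = 360: x ≡ 3 (mod 360).
Verify: 3 mod 18 = 3, 3 mod 15 = 3, 3 mod 8 = 3.

x ≡ 3 (mod 360).


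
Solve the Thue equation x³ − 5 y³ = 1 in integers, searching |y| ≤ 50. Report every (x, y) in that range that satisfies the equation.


The equation is x³ - 5y³ = 1. For fixed y, x³ = 5·y³ + 1, so a solution requires the RHS to be a perfect cube.
Strategy: iterate y from -50 to 50, compute RHS = 5·y³ + 1, and check whether it is a (positive or negative) perfect cube.
Check small values of y:
  y = 0: RHS = 1 = (1)³ ⇒ x = 1 works.
  y = 1: RHS = 6 is not a perfect cube.
  y = -1: RHS = -4 is not a perfect cube.
  y = 2: RHS = 41 is not a perfect cube.
  y = -2: RHS = -39 is not a perfect cube.
  y = 3: RHS = 136 is not a perfect cube.
  y = -3: RHS = -134 is not a perfect cube.
Continuing the search up to |y| = 50 finds no further solutions beyond those listed.
Collected solutions: (1, 0).

Solutions (with |y| ≤ 50): (1, 0).


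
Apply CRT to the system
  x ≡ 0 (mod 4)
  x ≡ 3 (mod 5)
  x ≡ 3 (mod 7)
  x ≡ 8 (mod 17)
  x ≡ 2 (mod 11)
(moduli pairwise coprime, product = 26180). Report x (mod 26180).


Product of moduli M = 4 · 5 · 7 · 17 · 11 = 26180.
Merge one congruence at a time:
  Start: x ≡ 0 (mod 4).
  Combine with x ≡ 3 (mod 5); new modulus lcm = 20.
    Write x = 0 + 4·t and substitute into x ≡ 3 (mod 5): 4·t ≡ 3 − 0 = 3 (mod 5).
    The inverse of 4 mod 5 is 4 (since 4·4 = 16 = 3·5 + 1), so t ≡ 4·3 = 12 ≡ 2 (mod 5).
    Then x = 0 + 4·2 = 8, valid modulo lcm(4, 5) = 20: x ≡ 8 (mod 20).
  Combine with x ≡ 3 (mod 7); new modulus lcm = 140.
    Write x = 8 + 20·t and substitute into x ≡ 3 (mod 7): 20·t ≡ 3 − 8 = -5 (mod 7).
    Reduce coefficients mod 7: 6·t ≡ 2 (mod 7).
    The inverse of 6 mod 7 is 6 (since 6·6 = 36 = 5·7 + 1), so t ≡ 6·2 = 12 ≡ 5 (mod 7).
    Then x = 8 + 20·5 = 108, valid modulo lcm(20, 7) = 140: x ≡ 108 (mod 140).
  Combine with x ≡ 8 (mod 17); new modulus lcm = 2380.
    Write x = 108 + 140·t and substitute into x ≡ 8 (mod 17): 140·t ≡ 8 − 108 = -100 (mod 17).
    Reduce coefficients mod 17: 4·t ≡ 2 (mod 17).
    The inverse of 4 mod 17 is 13 (since 4·13 = 52 = 3·17 + 1), so t ≡ 13·2 = 26 ≡ 9 (mod 17).
    Then x = 108 + 140·9 = 1368, valid modulo lcm(140, 17) = 2380: x ≡ 1368 (mod 2380).
  Combine with x ≡ 2 (mod 11); new modulus lcm = 26180.
    Write x = 1368 + 2380·t and substitute into x ≡ 2 (mod 11): 2380·t ≡ 2 − 1368 = -1366 (mod 11).
    Reduce coefficients mod 11: 4·t ≡ 9 (mod 11).
    The inverse of 4 mod 11 is 3 (since 4·3 = 12 = 1·11 + 1), so t ≡ 3·9 = 27 ≡ 5 (mod 11).
    Then x = 1368 + 2380·5 = 13268, valid modulo lcm(2380, 11) = 26180: x ≡ 13268 (mod 26180).
Verify against each original: 13268 mod 4 = 0, 13268 mod 5 = 3, 13268 mod 7 = 3, 13268 mod 17 = 8, 13268 mod 11 = 2.

x ≡ 13268 (mod 26180).


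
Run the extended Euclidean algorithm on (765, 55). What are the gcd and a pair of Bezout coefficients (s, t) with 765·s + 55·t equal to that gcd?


Euclidean algorithm on (765, 55) — divide until remainder is 0:
  765 = 13 · 55 + 50
  55 = 1 · 50 + 5
  50 = 10 · 5 + 0
gcd(765, 55) = 5.
Track Bezout coefficients alongside the remainders: start with r₀ = 765 = a·1 + b·0 (s = 1, t = 0) and r₁ = 55 = a·0 + b·1 (s = 0, t = 1); each new remainder r_{k+1} = r_{k-1} − q_k·r_k inherits s_{k+1} = s_{k-1} − q_k·s_k, t_{k+1} = t_{k-1} − q_k·t_k, so r_k = a·s_k + b·t_k at every step:
  q = 13: r = 50, s = 1 − 13·0 = 1, t = 0 − 13·1 = -13  (check: 765·1 + 55·(-13) = 50)
  q = 1: r = 5, s = 0 − 1·1 = -1, t = 1 − 1·(-13) = 14  (check: 765·(-1) + 55·14 = 5)
The row with r = 5 (the gcd) gives the Bezout coefficients s = -1, t = 14.
Result: 765 · (-1) + 55 · (14) = 5.

gcd(765, 55) = 5; s = -1, t = 14 (check: 765·(-1) + 55·14 = 5).


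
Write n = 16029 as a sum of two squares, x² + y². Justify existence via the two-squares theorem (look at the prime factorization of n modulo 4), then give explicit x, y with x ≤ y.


Step 1: Factor n = 16029 = 3^2 · 13 · 137.
Step 2: Check the mod-4 condition on each prime factor: 3 ≡ 3 (mod 4), exponent 2 (must be even); 13 ≡ 1 (mod 4), exponent 1; 137 ≡ 1 (mod 4), exponent 1.
All primes ≡ 3 (mod 4) appear to even exponent (or don't appear), so by the two-squares theorem n IS expressible as a sum of two squares.
Step 3: Build a representation. Group n = k² · m with k = 3 and m = 13 · 137 = 1781 (a product of primes ≡ 1 (mod 4)); a representation of m scales to one of n via (k·x)² + (k·y)² = k²(x² + y²). Each prime p ≡ 1 (mod 4) is itself a sum of two squares; find a² by testing p − a² for a perfect square:
  13: 13 − 1² = 12, 13 − 2² = 9 = 3² ⇒ 13 = 2² + 3².
  137: 137 − 1² = 136, 137 − 2² = 133, 137 − 3² = 128, 137 − 4² = 121 = 11² ⇒ 137 = 4² + 11².
  Combine using the Brahmagupta–Fibonacci identity (a² + b²)(c² + d²) = (ac − bd)² + (ad + bc)² = (ac + bd)² + (ad − bc)²:
  13 · 137 = 1781: from (2² + 3²)(4² + 11²), take (2·4 − 3·11, 2·11 + 3·4) = (8 − 33, 22 + 12) = (-25, 34); dropping signs (only squares matter) gives (25, 34); check 25² + 34² = 625 + 1156 = 1781 ✓.
  Scale by k = 3: (3·25, 3·34) = (75, 102).
Step 4: Order so x ≤ y and verify: 75² + 102² = 5625 + 10404 = 16029 = n. ✓

n = 16029 = 75² + 102² (one valid representation with x ≤ y).


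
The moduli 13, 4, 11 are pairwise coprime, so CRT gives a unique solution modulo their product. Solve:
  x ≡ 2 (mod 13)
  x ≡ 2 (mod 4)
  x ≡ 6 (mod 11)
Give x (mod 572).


Moduli 13, 4, 11 are pairwise coprime; by CRT there is a unique solution modulo M = 13 · 4 · 11 = 572.
Solve pairwise, accumulating the modulus:
  Start with x ≡ 2 (mod 13).
  Combine with x ≡ 2 (mod 4): since gcd(13, 4) = 1, we get a unique residue mod 52.
    Write x = 2 + 13·t and substitute into x ≡ 2 (mod 4): 13·t ≡ 2 − 2 = 0 (mod 4).
    Reduce coefficients mod 4: 1·t ≡ 0 (mod 4).
    So t ≡ 0 (mod 4).
    Then x = 2 + 13·0 = 2, valid modulo lcm(13, 4) = 52: x ≡ 2 (mod 52).
  Combine with x ≡ 6 (mod 11): since gcd(52, 11) = 1, we get a unique residue mod 572.
    Write x = 2 + 52·t and substitute into x ≡ 6 (mod 11): 52·t ≡ 6 − 2 = 4 (mod 11).
    Reduce coefficients mod 11: 8·t ≡ 4 (mod 11).
    The inverse of 8 mod 11 is 7 (since 8·7 = 56 = 5·11 + 1), so t ≡ 7·4 = 28 ≡ 6 (mod 11).
    Then x = 2 + 52·6 = 314, valid modulo lcm(52, 11) = 572: x ≡ 314 (mod 572).
Verify: 314 mod 13 = 2 ✓, 314 mod 4 = 2 ✓, 314 mod 11 = 6 ✓.

x ≡ 314 (mod 572).


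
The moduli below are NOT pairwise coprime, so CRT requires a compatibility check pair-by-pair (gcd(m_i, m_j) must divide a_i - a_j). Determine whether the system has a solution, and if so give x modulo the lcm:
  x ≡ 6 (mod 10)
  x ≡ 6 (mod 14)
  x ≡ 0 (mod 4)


Moduli 10, 14, 4 are not pairwise coprime, so CRT works modulo lcm(m_i) when all pairwise compatibility conditions hold.
Pairwise compatibility: gcd(m_i, m_j) must divide a_i - a_j for every pair.
Merge one congruence at a time:
  Start: x ≡ 6 (mod 10).
  Combine with x ≡ 6 (mod 14): gcd(10, 14) = 2; 6 - 6 = 0, which IS divisible by 2, so compatible.
    Write x = 6 + 10·t and substitute into x ≡ 6 (mod 14): 10·t ≡ 6 − 6 = 0 (mod 14).
    Divide the congruence (and modulus) by g = 2: 5·t ≡ 0 (mod 7).
    The inverse of 5 mod 7 is 3 (since 5·3 = 15 = 2·7 + 1), so t ≡ 3·0 = 0 ≡ 0 (mod 7).
    Then x = 6 + 10·0 = 6, valid modulo lcm(10, 14) = 70: x ≡ 6 (mod 70).
  Combine with x ≡ 0 (mod 4): gcd(70, 4) = 2; 0 - 6 = -6, which IS divisible by 2, so compatible.
    Write x = 6 + 70·t and substitute into x ≡ 0 (mod 4): 70·t ≡ 0 − 6 = -6 (mod 4).
    Divide the congruence (and modulus) by g = 2: 35·t ≡ -3 (mod 2).
    Reduce coefficients mod 2: 1·t ≡ 1 (mod 2).
    So t ≡ 1 (mod 2).
    Then x = 6 + 70·1 = 76, valid modulo lcm(70, 4) = 140: x ≡ 76 (mod 140).
Verify: 76 mod 10 = 6, 76 mod 14 = 6, 76 mod 4 = 0.

x ≡ 76 (mod 140).


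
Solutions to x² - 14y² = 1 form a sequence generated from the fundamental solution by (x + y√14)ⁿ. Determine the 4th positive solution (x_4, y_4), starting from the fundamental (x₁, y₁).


Step 1: Find the fundamental solution (x₁, y₁) of x² - 14y² = 1.
  Expand √14 as a continued fraction. a₀ = ⌊√14⌋ = 3; iterate m_{k+1} = d_k·a_k − m_k, d_{k+1} = (14 − m_{k+1}²)/d_k, a_{k+1} = ⌊(a₀ + m_{k+1})/d_{k+1}⌋ (starting m₀ = 0, d₀ = 1), with convergents p_k = a_k·p_{k-1} + p_{k-2}, q_k = a_k·q_{k-1} + q_{k-2} (p₋₁ = 1, q₋₁ = 0):
  k = 0: a₀ = 3; p₀/q₀ = 3/1; p₀² − 14·q₀² = 9 − 14 = -5.
  k = 1: m = 3, d = 5, a = ⌊(3 + 3)/5⌋ = 1; p/q = (1·3 + 1)/(1·1 + 0) = 4/1; p² − 14·q² = 16 − 14 = 2.
  k = 2: m = 2, d = 2, a = ⌊(3 + 2)/2⌋ = 2; p/q = (2·4 + 3)/(2·1 + 1) = 11/3; p² − 14·q² = 121 − 126 = -5.
  k = 3: m = 2, d = 5, a = ⌊(3 + 2)/5⌋ = 1; p/q = (1·11 + 4)/(1·3 + 1) = 15/4; p² − 14·q² = 225 − 224 = 1.
  The first convergent with p² − 14·q² = 1 gives the fundamental solution (x₁, y₁) = (15, 4).
Step 2: Apply the recurrence (x_{n+1}, y_{n+1}) = (x₁x_n + 14y₁y_n, x₁y_n + y₁x_n) repeatedly.
  From (x_1, y_1) = (15, 4): x_2 = 15·15 + 14·4·4 = 449; y_2 = 15·4 + 4·15 = 120.
  From (x_2, y_2) = (449, 120): x_3 = 15·449 + 14·4·120 = 13455; y_3 = 15·120 + 4·449 = 3596.
  From (x_3, y_3) = (13455, 3596): x_4 = 15·13455 + 14·4·3596 = 403201; y_4 = 15·3596 + 4·13455 = 107760.
Step 3: Verify x_4² - 14·y_4² = 162571046401 - 162571046400 = 1 (should be 1). ✓

(x_1, y_1) = (15, 4); (x_4, y_4) = (403201, 107760).


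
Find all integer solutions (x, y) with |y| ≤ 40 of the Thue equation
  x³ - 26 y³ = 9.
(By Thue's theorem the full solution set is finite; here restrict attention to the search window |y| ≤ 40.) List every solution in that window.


The equation is x³ - 26y³ = 9. For fixed y, x³ = 26·y³ + 9, so a solution requires the RHS to be a perfect cube.
Strategy: iterate y from -40 to 40, compute RHS = 26·y³ + 9, and check whether it is a (positive or negative) perfect cube.
Check small values of y:
  y = 0: RHS = 9 is not a perfect cube.
  y = 1: RHS = 35 is not a perfect cube.
  y = -1: RHS = -17 is not a perfect cube.
  y = 2: RHS = 217 is not a perfect cube.
  y = -2: RHS = -199 is not a perfect cube.
  y = 3: RHS = 711 is not a perfect cube.
  y = -3: RHS = -693 is not a perfect cube.
Continuing the search up to |y| = 40 finds no solutions either.
No (x, y) in the scanned range satisfies the equation.

No integer solutions with |y| ≤ 40.


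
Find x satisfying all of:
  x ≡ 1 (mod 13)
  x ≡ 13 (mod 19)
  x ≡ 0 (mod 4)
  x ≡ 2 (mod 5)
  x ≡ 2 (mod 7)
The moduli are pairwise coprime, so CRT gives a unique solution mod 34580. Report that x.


Product of moduli M = 13 · 19 · 4 · 5 · 7 = 34580.
Merge one congruence at a time:
  Start: x ≡ 1 (mod 13).
  Combine with x ≡ 13 (mod 19); new modulus lcm = 247.
    Write x = 1 + 13·t and substitute into x ≡ 13 (mod 19): 13·t ≡ 13 − 1 = 12 (mod 19).
    The inverse of 13 mod 19 is 3 (since 13·3 = 39 = 2·19 + 1), so t ≡ 3·12 = 36 ≡ 17 (mod 19).
    Then x = 1 + 13·17 = 222, valid modulo lcm(13, 19) = 247: x ≡ 222 (mod 247).
  Combine with x ≡ 0 (mod 4); new modulus lcm = 988.
    Write x = 222 + 247·t and substitute into x ≡ 0 (mod 4): 247·t ≡ 0 − 222 = -222 (mod 4).
    Reduce coefficients mod 4: 3·t ≡ 2 (mod 4).
    The inverse of 3 mod 4 is 3 (since 3·3 = 9 = 2·4 + 1), so t ≡ 3·2 = 6 ≡ 2 (mod 4).
    Then x = 222 + 247·2 = 716, valid modulo lcm(247, 4) = 988: x ≡ 716 (mod 988).
  Combine with x ≡ 2 (mod 5); new modulus lcm = 4940.
    Write x = 716 + 988·t and substitute into x ≡ 2 (mod 5): 988·t ≡ 2 − 716 = -714 (mod 5).
    Reduce coefficients mod 5: 3·t ≡ 1 (mod 5).
    The inverse of 3 mod 5 is 2 (since 3·2 = 6 = 1·5 + 1), so t ≡ 2·1 = 2 ≡ 2 (mod 5).
    Then x = 716 + 988·2 = 2692, valid modulo lcm(988, 5) = 4940: x ≡ 2692 (mod 4940).
  Combine with x ≡ 2 (mod 7); new modulus lcm = 34580.
    Write x = 2692 + 4940·t and substitute into x ≡ 2 (mod 7): 4940·t ≡ 2 − 2692 = -2690 (mod 7).
    Reduce coefficients mod 7: 5·t ≡ 5 (mod 7).
    The inverse of 5 mod 7 is 3 (since 5·3 = 15 = 2·7 + 1), so t ≡ 3·5 = 15 ≡ 1 (mod 7).
    Then x = 2692 + 4940·1 = 7632, valid modulo lcm(4940, 7) = 34580: x ≡ 7632 (mod 34580).
Verify against each original: 7632 mod 13 = 1, 7632 mod 19 = 13, 7632 mod 4 = 0, 7632 mod 5 = 2, 7632 mod 7 = 2.

x ≡ 7632 (mod 34580).


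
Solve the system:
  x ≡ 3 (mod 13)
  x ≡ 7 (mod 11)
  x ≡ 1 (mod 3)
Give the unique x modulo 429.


Moduli 13, 11, 3 are pairwise coprime; by CRT there is a unique solution modulo M = 13 · 11 · 3 = 429.
Solve pairwise, accumulating the modulus:
  Start with x ≡ 3 (mod 13).
  Combine with x ≡ 7 (mod 11): since gcd(13, 11) = 1, we get a unique residue mod 143.
    Write x = 3 + 13·t and substitute into x ≡ 7 (mod 11): 13·t ≡ 7 − 3 = 4 (mod 11).
    Reduce coefficients mod 11: 2·t ≡ 4 (mod 11).
    The inverse of 2 mod 11 is 6 (since 2·6 = 12 = 1·11 + 1), so t ≡ 6·4 = 24 ≡ 2 (mod 11).
    Then x = 3 + 13·2 = 29, valid modulo lcm(13, 11) = 143: x ≡ 29 (mod 143).
  Combine with x ≡ 1 (mod 3): since gcd(143, 3) = 1, we get a unique residue mod 429.
    Write x = 29 + 143·t and substitute into x ≡ 1 (mod 3): 143·t ≡ 1 − 29 = -28 (mod 3).
    Reduce coefficients mod 3: 2·t ≡ 2 (mod 3).
    The inverse of 2 mod 3 is 2 (since 2·2 = 4 = 1·3 + 1), so t ≡ 2·2 = 4 ≡ 1 (mod 3).
    Then x = 29 + 143·1 = 172, valid modulo lcm(143, 3) = 429: x ≡ 172 (mod 429).
Verify: 172 mod 13 = 3 ✓, 172 mod 11 = 7 ✓, 172 mod 3 = 1 ✓.

x ≡ 172 (mod 429).


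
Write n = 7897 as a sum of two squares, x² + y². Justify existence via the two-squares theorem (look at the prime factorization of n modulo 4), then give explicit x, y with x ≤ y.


Step 1: Factor n = 7897 = 53 · 149.
Step 2: Check the mod-4 condition on each prime factor: 53 ≡ 1 (mod 4), exponent 1; 149 ≡ 1 (mod 4), exponent 1.
All primes ≡ 3 (mod 4) appear to even exponent (or don't appear), so by the two-squares theorem n IS expressible as a sum of two squares.
Step 3: Build a representation. Here n = 53 · 149 is a product of primes ≡ 1 (mod 4). Each prime p ≡ 1 (mod 4) is itself a sum of two squares; find a² by testing p − a² for a perfect square:
  53: 53 − 1² = 52, 53 − 2² = 49 = 7² ⇒ 53 = 2² + 7².
  149: 149 − 1² = 148, 149 − 2² = 145, 149 − 3² = 140, 149 − 4² = 133, 149 − 5² = 124, 149 − 6² = 113, 149 − 7² = 100 = 10² ⇒ 149 = 7² + 10².
  Combine using the Brahmagupta–Fibonacci identity (a² + b²)(c² + d²) = (ac − bd)² + (ad + bc)² = (ac + bd)² + (ad − bc)²:
  53 · 149 = 7897: from (2² + 7²)(7² + 10²), take (2·7 − 7·10, 2·10 + 7·7) = (14 − 70, 20 + 49) = (-56, 69); dropping signs (only squares matter) gives (56, 69); check 56² + 69² = 3136 + 4761 = 7897 ✓.
Step 4: Order so x ≤ y and verify: 56² + 69² = 3136 + 4761 = 7897 = n. ✓

n = 7897 = 56² + 69² (one valid representation with x ≤ y).


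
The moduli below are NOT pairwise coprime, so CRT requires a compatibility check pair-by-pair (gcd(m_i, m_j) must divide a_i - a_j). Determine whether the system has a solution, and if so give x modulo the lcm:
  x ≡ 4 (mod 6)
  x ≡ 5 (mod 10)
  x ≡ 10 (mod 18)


Moduli 6, 10, 18 are not pairwise coprime, so CRT works modulo lcm(m_i) when all pairwise compatibility conditions hold.
Pairwise compatibility: gcd(m_i, m_j) must divide a_i - a_j for every pair.
Merge one congruence at a time:
  Start: x ≡ 4 (mod 6).
  Combine with x ≡ 5 (mod 10): gcd(6, 10) = 2, and 5 - 4 = 1 is NOT divisible by 2.
    ⇒ system is inconsistent (no integer solution).

No solution (the system is inconsistent).


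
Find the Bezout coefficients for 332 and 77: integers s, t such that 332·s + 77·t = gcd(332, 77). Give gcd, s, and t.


Euclidean algorithm on (332, 77) — divide until remainder is 0:
  332 = 4 · 77 + 24
  77 = 3 · 24 + 5
  24 = 4 · 5 + 4
  5 = 1 · 4 + 1
  4 = 4 · 1 + 0
gcd(332, 77) = 1.
Track Bezout coefficients alongside the remainders: start with r₀ = 332 = a·1 + b·0 (s = 1, t = 0) and r₁ = 77 = a·0 + b·1 (s = 0, t = 1); each new remainder r_{k+1} = r_{k-1} − q_k·r_k inherits s_{k+1} = s_{k-1} − q_k·s_k, t_{k+1} = t_{k-1} − q_k·t_k, so r_k = a·s_k + b·t_k at every step:
  q = 4: r = 24, s = 1 − 4·0 = 1, t = 0 − 4·1 = -4  (check: 332·1 + 77·(-4) = 24)
  q = 3: r = 5, s = 0 − 3·1 = -3, t = 1 − 3·(-4) = 13  (check: 332·(-3) + 77·13 = 5)
  q = 4: r = 4, s = 1 − 4·(-3) = 13, t = -4 − 4·13 = -56  (check: 332·13 + 77·(-56) = 4)
  q = 1: r = 1, s = -3 − 1·13 = -16, t = 13 − 1·(-56) = 69  (check: 332·(-16) + 77·69 = 1)
The row with r = 1 (the gcd) gives the Bezout coefficients s = -16, t = 69.
Result: 332 · (-16) + 77 · (69) = 1.

gcd(332, 77) = 1; s = -16, t = 69 (check: 332·(-16) + 77·69 = 1).


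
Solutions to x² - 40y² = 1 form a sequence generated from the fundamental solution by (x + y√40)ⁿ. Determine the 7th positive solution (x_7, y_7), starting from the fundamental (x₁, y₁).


Step 1: Find the fundamental solution (x₁, y₁) of x² - 40y² = 1.
  Expand √40 as a continued fraction. a₀ = ⌊√40⌋ = 6; iterate m_{k+1} = d_k·a_k − m_k, d_{k+1} = (40 − m_{k+1}²)/d_k, a_{k+1} = ⌊(a₀ + m_{k+1})/d_{k+1}⌋ (starting m₀ = 0, d₀ = 1), with convergents p_k = a_k·p_{k-1} + p_{k-2}, q_k = a_k·q_{k-1} + q_{k-2} (p₋₁ = 1, q₋₁ = 0):
  k = 0: a₀ = 6; p₀/q₀ = 6/1; p₀² − 40·q₀² = 36 − 40 = -4.
  k = 1: m = 6, d = 4, a = ⌊(6 + 6)/4⌋ = 3; p/q = (3·6 + 1)/(3·1 + 0) = 19/3; p² − 40·q² = 361 − 360 = 1.
  The first convergent with p² − 40·q² = 1 gives the fundamental solution (x₁, y₁) = (19, 3).
Step 2: Apply the recurrence (x_{n+1}, y_{n+1}) = (x₁x_n + 40y₁y_n, x₁y_n + y₁x_n) repeatedly.
  From (x_1, y_1) = (19, 3): x_2 = 19·19 + 40·3·3 = 721; y_2 = 19·3 + 3·19 = 114.
  From (x_2, y_2) = (721, 114): x_3 = 19·721 + 40·3·114 = 27379; y_3 = 19·114 + 3·721 = 4329.
  From (x_3, y_3) = (27379, 4329): x_4 = 19·27379 + 40·3·4329 = 1039681; y_4 = 19·4329 + 3·27379 = 164388.
  From (x_4, y_4) = (1039681, 164388): x_5 = 19·1039681 + 40·3·164388 = 39480499; y_5 = 19·164388 + 3·1039681 = 6242415.
  From (x_5, y_5) = (39480499, 6242415): x_6 = 19·39480499 + 40·3·6242415 = 1499219281; y_6 = 19·6242415 + 3·39480499 = 237047382.
  From (x_6, y_6) = (1499219281, 237047382): x_7 = 19·1499219281 + 40·3·237047382 = 56930852179; y_7 = 19·237047382 + 3·1499219281 = 9001558101.
Step 3: Verify x_7² - 40·y_7² = 3241121929827149048041 - 3241121929827149048040 = 1 (should be 1). ✓

(x_1, y_1) = (19, 3); (x_7, y_7) = (56930852179, 9001558101).


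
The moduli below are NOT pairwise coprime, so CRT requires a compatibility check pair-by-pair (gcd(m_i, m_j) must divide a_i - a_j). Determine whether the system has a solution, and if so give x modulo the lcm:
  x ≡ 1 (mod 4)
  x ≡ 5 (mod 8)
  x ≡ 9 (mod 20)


Moduli 4, 8, 20 are not pairwise coprime, so CRT works modulo lcm(m_i) when all pairwise compatibility conditions hold.
Pairwise compatibility: gcd(m_i, m_j) must divide a_i - a_j for every pair.
Merge one congruence at a time:
  Start: x ≡ 1 (mod 4).
  Combine with x ≡ 5 (mod 8): gcd(4, 8) = 4; 5 - 1 = 4, which IS divisible by 4, so compatible.
    Write x = 1 + 4·t and substitute into x ≡ 5 (mod 8): 4·t ≡ 5 − 1 = 4 (mod 8).
    Divide the congruence (and modulus) by g = 4: 1·t ≡ 1 (mod 2).
    So t ≡ 1 (mod 2).
    Then x = 1 + 4·1 = 5, valid modulo lcm(4, 8) = 8: x ≡ 5 (mod 8).
  Combine with x ≡ 9 (mod 20): gcd(8, 20) = 4; 9 - 5 = 4, which IS divisible by 4, so compatible.
    Write x = 5 + 8·t and substitute into x ≡ 9 (mod 20): 8·t ≡ 9 − 5 = 4 (mod 20).
    Divide the congruence (and modulus) by g = 4: 2·t ≡ 1 (mod 5).
    The inverse of 2 mod 5 is 3 (since 2·3 = 6 = 1·5 + 1), so t ≡ 3·1 = 3 ≡ 3 (mod 5).
    Then x = 5 + 8·3 = 29, valid modulo lcm(8, 20) = 40: x ≡ 29 (mod 40).
Verify: 29 mod 4 = 1, 29 mod 8 = 5, 29 mod 20 = 9.

x ≡ 29 (mod 40).


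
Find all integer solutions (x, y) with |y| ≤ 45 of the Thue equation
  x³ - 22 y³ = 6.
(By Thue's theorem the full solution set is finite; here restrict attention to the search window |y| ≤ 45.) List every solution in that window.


The equation is x³ - 22y³ = 6. For fixed y, x³ = 22·y³ + 6, so a solution requires the RHS to be a perfect cube.
Strategy: iterate y from -45 to 45, compute RHS = 22·y³ + 6, and check whether it is a (positive or negative) perfect cube.
Check small values of y:
  y = 0: RHS = 6 is not a perfect cube.
  y = 1: RHS = 28 is not a perfect cube.
  y = -1: RHS = -16 is not a perfect cube.
  y = 2: RHS = 182 is not a perfect cube.
  y = -2: RHS = -170 is not a perfect cube.
  y = 3: RHS = 600 is not a perfect cube.
  y = -3: RHS = -588 is not a perfect cube.
Continuing, at y = -5: RHS = -2744 = (-14)³ ⇒ x = -14 works.
Searching the remaining y in |y| ≤ 45 finds no further solutions.
Collected solutions: (-14, -5).

Solutions (with |y| ≤ 45): (-14, -5).


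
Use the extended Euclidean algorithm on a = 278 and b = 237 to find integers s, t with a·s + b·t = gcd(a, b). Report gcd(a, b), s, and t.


Euclidean algorithm on (278, 237) — divide until remainder is 0:
  278 = 1 · 237 + 41
  237 = 5 · 41 + 32
  41 = 1 · 32 + 9
  32 = 3 · 9 + 5
  9 = 1 · 5 + 4
  5 = 1 · 4 + 1
  4 = 4 · 1 + 0
gcd(278, 237) = 1.
Track Bezout coefficients alongside the remainders: start with r₀ = 278 = a·1 + b·0 (s = 1, t = 0) and r₁ = 237 = a·0 + b·1 (s = 0, t = 1); each new remainder r_{k+1} = r_{k-1} − q_k·r_k inherits s_{k+1} = s_{k-1} − q_k·s_k, t_{k+1} = t_{k-1} − q_k·t_k, so r_k = a·s_k + b·t_k at every step:
  q = 1: r = 41, s = 1 − 1·0 = 1, t = 0 − 1·1 = -1  (check: 278·1 + 237·(-1) = 41)
  q = 5: r = 32, s = 0 − 5·1 = -5, t = 1 − 5·(-1) = 6  (check: 278·(-5) + 237·6 = 32)
  q = 1: r = 9, s = 1 − 1·(-5) = 6, t = -1 − 1·6 = -7  (check: 278·6 + 237·(-7) = 9)
  q = 3: r = 5, s = -5 − 3·6 = -23, t = 6 − 3·(-7) = 27  (check: 278·(-23) + 237·27 = 5)
  q = 1: r = 4, s = 6 − 1·(-23) = 29, t = -7 − 1·27 = -34  (check: 278·29 + 237·(-34) = 4)
  q = 1: r = 1, s = -23 − 1·29 = -52, t = 27 − 1·(-34) = 61  (check: 278·(-52) + 237·61 = 1)
The row with r = 1 (the gcd) gives the Bezout coefficients s = -52, t = 61.
Result: 278 · (-52) + 237 · (61) = 1.

gcd(278, 237) = 1; s = -52, t = 61 (check: 278·(-52) + 237·61 = 1).


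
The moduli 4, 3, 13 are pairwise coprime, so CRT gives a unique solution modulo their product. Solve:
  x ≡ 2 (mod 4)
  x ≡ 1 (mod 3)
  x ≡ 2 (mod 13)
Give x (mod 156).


Moduli 4, 3, 13 are pairwise coprime; by CRT there is a unique solution modulo M = 4 · 3 · 13 = 156.
Solve pairwise, accumulating the modulus:
  Start with x ≡ 2 (mod 4).
  Combine with x ≡ 1 (mod 3): since gcd(4, 3) = 1, we get a unique residue mod 12.
    Write x = 2 + 4·t and substitute into x ≡ 1 (mod 3): 4·t ≡ 1 − 2 = -1 (mod 3).
    Reduce coefficients mod 3: 1·t ≡ 2 (mod 3).
    So t ≡ 2 (mod 3).
    Then x = 2 + 4·2 = 10, valid modulo lcm(4, 3) = 12: x ≡ 10 (mod 12).
  Combine with x ≡ 2 (mod 13): since gcd(12, 13) = 1, we get a unique residue mod 156.
    Write x = 10 + 12·t and substitute into x ≡ 2 (mod 13): 12·t ≡ 2 − 10 = -8 (mod 13).
    Reduce coefficients mod 13: 12·t ≡ 5 (mod 13).
    The inverse of 12 mod 13 is 12 (since 12·12 = 144 = 11·13 + 1), so t ≡ 12·5 = 60 ≡ 8 (mod 13).
    Then x = 10 + 12·8 = 106, valid modulo lcm(12, 13) = 156: x ≡ 106 (mod 156).
Verify: 106 mod 4 = 2 ✓, 106 mod 3 = 1 ✓, 106 mod 13 = 2 ✓.

x ≡ 106 (mod 156).
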